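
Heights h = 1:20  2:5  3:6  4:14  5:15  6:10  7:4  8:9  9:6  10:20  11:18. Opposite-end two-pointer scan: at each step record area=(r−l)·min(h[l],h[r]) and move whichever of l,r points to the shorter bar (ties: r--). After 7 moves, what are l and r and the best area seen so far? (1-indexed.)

[1,11] min(20,18)*10=180 best=180 * → r--
[1,10] min(20,20)*9=180 best=180 → r--
[1,9] min(20,6)*8=48 best=180 → r--
[1,8] min(20,9)*7=63 best=180 → r--
[1,7] min(20,4)*6=24 best=180 → r--
[1,6] min(20,10)*5=50 best=180 → r--
[1,5] min(20,15)*4=60 best=180 → r--

l=1, r=4, best area=180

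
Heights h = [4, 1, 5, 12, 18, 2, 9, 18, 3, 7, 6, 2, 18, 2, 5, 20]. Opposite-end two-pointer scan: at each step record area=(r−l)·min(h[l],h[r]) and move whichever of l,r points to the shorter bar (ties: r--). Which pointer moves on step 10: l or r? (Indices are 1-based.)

[1,16] min(4,20)*15=60 best=60 * → l++
[2,16] min(1,20)*14=14 best=60 → l++
[3,16] min(5,20)*13=65 best=65 * → l++
[4,16] min(12,20)*12=144 best=144 * → l++
[5,16] min(18,20)*11=198 best=198 * → l++
[6,16] min(2,20)*10=20 best=198 → l++
[7,16] min(9,20)*9=81 best=198 → l++
[8,16] min(18,20)*8=144 best=198 → l++
[9,16] min(3,20)*7=21 best=198 → l++
[10,16] min(7,20)*6=42 best=198 → l++

l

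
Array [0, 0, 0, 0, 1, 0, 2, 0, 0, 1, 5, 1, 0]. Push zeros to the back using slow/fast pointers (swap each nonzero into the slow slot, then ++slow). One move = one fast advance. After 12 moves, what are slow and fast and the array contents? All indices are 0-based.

(s=0,f=0) a[fast]=0 → fast++
(s=0,f=1) a[fast]=0 → fast++
(s=0,f=2) a[fast]=0 → fast++
(s=0,f=3) a[fast]=0 → fast++
(s=0,f=4) a[fast]=1≠0 swap→a[0]=1 → slow++,fast++
(s=1,f=5) a[fast]=0 → fast++
(s=1,f=6) a[fast]=2≠0 swap→a[1]=2 → slow++,fast++
(s=2,f=7) a[fast]=0 → fast++
(s=2,f=8) a[fast]=0 → fast++
(s=2,f=9) a[fast]=1≠0 swap→a[2]=1 → slow++,fast++
(s=3,f=10) a[fast]=5≠0 swap→a[3]=5 → slow++,fast++
(s=4,f=11) a[fast]=1≠0 swap→a[4]=1 → slow++,fast++

slow=5, fast=12, a=[1, 2, 1, 5, 1, 0, 0, 0, 0, 0, 0, 0, 0]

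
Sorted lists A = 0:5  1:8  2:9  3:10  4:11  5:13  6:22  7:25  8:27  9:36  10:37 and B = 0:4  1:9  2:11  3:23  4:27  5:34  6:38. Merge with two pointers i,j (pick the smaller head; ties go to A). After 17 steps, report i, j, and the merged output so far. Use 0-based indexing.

i=11, j=6, merged so far=[4, 5, 8, 9, 9, 10, 11, 11, 13, 22, 23, 25, 27, 27, 34, 36, 37]

[i=0,j=0] A[i]=5>B[j]=4 take 4 → j++
[i=0,j=1] A[i]=5<=B[j]=9 take 5 → i++
[i=1,j=1] A[i]=8<=B[j]=9 take 8 → i++
[i=2,j=1] A[i]=9<=B[j]=9 take 9 → i++
[i=3,j=1] A[i]=10>B[j]=9 take 9 → j++
[i=3,j=2] A[i]=10<=B[j]=11 take 10 → i++
[i=4,j=2] A[i]=11<=B[j]=11 take 11 → i++
[i=5,j=2] A[i]=13>B[j]=11 take 11 → j++
[i=5,j=3] A[i]=13<=B[j]=23 take 13 → i++
[i=6,j=3] A[i]=22<=B[j]=23 take 22 → i++
[i=7,j=3] A[i]=25>B[j]=23 take 23 → j++
[i=7,j=4] A[i]=25<=B[j]=27 take 25 → i++
[i=8,j=4] A[i]=27<=B[j]=27 take 27 → i++
[i=9,j=4] A[i]=36>B[j]=27 take 27 → j++
[i=9,j=5] A[i]=36>B[j]=34 take 34 → j++
[i=9,j=6] A[i]=36<=B[j]=38 take 36 → i++
[i=10,j=6] A[i]=37<=B[j]=38 take 37 → i++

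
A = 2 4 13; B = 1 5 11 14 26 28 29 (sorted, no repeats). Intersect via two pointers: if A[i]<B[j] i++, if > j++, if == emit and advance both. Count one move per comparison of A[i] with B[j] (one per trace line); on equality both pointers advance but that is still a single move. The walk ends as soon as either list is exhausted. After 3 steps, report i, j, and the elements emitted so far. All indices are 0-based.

[i=0,j=0] 2>1 → j++
[i=0,j=1] 2<5 → i++
[i=1,j=1] 4<5 → i++

i=2, j=1, emitted=[]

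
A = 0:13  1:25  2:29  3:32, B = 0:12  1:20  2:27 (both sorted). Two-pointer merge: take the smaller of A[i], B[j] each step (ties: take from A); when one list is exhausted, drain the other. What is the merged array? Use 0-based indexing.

i=0 j=0: A[i]=13>B[j]=12 take 12, j++
i=0 j=1: A[i]=13<=B[j]=20 take 13, i++
i=1 j=1: A[i]=25>B[j]=20 take 20, j++
i=1 j=2: A[i]=25<=B[j]=27 take 25, i++
i=2 j=2: A[i]=29>B[j]=27 take 27, j++
i=2 j=3: B done, take A[i]=29, i++
i=3 j=3: B done, take A[i]=32, i++

[12, 13, 20, 25, 27, 29, 32]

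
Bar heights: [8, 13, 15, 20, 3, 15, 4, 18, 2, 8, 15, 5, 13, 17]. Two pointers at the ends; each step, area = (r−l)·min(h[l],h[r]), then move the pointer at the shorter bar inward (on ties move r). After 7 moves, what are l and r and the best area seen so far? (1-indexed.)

l=1 r=14: min(8,17)*13=104 best=104 *, l++
l=2 r=14: min(13,17)*12=156 best=156 *, l++
l=3 r=14: min(15,17)*11=165 best=165 *, l++
l=4 r=14: min(20,17)*10=170 best=170 *, r--
l=4 r=13: min(20,13)*9=117 best=170, r--
l=4 r=12: min(20,5)*8=40 best=170, r--
l=4 r=11: min(20,15)*7=105 best=170, r--

l=4, r=10, best area=170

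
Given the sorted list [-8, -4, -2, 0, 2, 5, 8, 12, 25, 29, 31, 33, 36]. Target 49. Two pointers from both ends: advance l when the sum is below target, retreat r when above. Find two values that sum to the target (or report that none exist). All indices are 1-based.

no pair

[1,13] -8+36=28 <49 → l++
[2,13] -4+36=32 <49 → l++
[3,13] -2+36=34 <49 → l++
[4,13] 0+36=36 <49 → l++
[5,13] 2+36=38 <49 → l++
[6,13] 5+36=41 <49 → l++
[7,13] 8+36=44 <49 → l++
[8,13] 12+36=48 <49 → l++
[9,13] 25+36=61 >49 → r--
[9,12] 25+33=58 >49 → r--
[9,11] 25+31=56 >49 → r--
[9,10] 25+29=54 >49 → r--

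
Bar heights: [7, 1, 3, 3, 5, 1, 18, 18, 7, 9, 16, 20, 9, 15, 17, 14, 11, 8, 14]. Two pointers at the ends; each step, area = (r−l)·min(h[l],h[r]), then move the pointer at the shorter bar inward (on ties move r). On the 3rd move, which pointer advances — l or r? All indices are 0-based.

l

l=0 r=18: min(7,14)*18=126 best=126 *, l++
l=1 r=18: min(1,14)*17=17 best=126, l++
l=2 r=18: min(3,14)*16=48 best=126, l++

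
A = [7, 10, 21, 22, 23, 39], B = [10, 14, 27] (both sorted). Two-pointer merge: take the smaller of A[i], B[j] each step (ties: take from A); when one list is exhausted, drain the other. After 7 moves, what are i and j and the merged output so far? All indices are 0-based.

[i=0,j=0] A[i]=7<=B[j]=10 take 7 → i++
[i=1,j=0] A[i]=10<=B[j]=10 take 10 → i++
[i=2,j=0] A[i]=21>B[j]=10 take 10 → j++
[i=2,j=1] A[i]=21>B[j]=14 take 14 → j++
[i=2,j=2] A[i]=21<=B[j]=27 take 21 → i++
[i=3,j=2] A[i]=22<=B[j]=27 take 22 → i++
[i=4,j=2] A[i]=23<=B[j]=27 take 23 → i++

i=5, j=2, merged so far=[7, 10, 10, 14, 21, 22, 23]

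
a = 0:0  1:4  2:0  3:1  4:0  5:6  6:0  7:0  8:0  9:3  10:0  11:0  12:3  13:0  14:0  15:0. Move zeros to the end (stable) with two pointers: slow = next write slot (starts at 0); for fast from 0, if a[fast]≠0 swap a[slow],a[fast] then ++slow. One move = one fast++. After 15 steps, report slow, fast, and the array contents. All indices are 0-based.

(s=0,f=0) a[fast]=0 → fast++
(s=0,f=1) a[fast]=4≠0 swap→a[0]=4 → slow++,fast++
(s=1,f=2) a[fast]=0 → fast++
(s=1,f=3) a[fast]=1≠0 swap→a[1]=1 → slow++,fast++
(s=2,f=4) a[fast]=0 → fast++
(s=2,f=5) a[fast]=6≠0 swap→a[2]=6 → slow++,fast++
(s=3,f=6) a[fast]=0 → fast++
(s=3,f=7) a[fast]=0 → fast++
(s=3,f=8) a[fast]=0 → fast++
(s=3,f=9) a[fast]=3≠0 swap→a[3]=3 → slow++,fast++
(s=4,f=10) a[fast]=0 → fast++
(s=4,f=11) a[fast]=0 → fast++
(s=4,f=12) a[fast]=3≠0 swap→a[4]=3 → slow++,fast++
(s=5,f=13) a[fast]=0 → fast++
(s=5,f=14) a[fast]=0 → fast++

slow=5, fast=15, a=[4, 1, 6, 3, 3, 0, 0, 0, 0, 0, 0, 0, 0, 0, 0, 0]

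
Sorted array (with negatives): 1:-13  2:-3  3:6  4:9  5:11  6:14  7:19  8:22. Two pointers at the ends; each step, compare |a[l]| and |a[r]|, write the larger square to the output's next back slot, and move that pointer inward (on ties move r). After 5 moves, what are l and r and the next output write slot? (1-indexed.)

l=1 r=8: |-13|<=|22| out[8]=484, r--
l=1 r=7: |-13|<=|19| out[7]=361, r--
l=1 r=6: |-13|<=|14| out[6]=196, r--
l=1 r=5: |-13|>|11| out[5]=169, l++
l=2 r=5: |-3|<=|11| out[4]=121, r--

l=2, r=4, next write slot=3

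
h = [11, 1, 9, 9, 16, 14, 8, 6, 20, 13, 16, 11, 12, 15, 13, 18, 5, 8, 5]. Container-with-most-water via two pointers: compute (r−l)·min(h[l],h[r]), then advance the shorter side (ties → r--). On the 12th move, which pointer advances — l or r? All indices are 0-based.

r

l=0 r=18: min(11,5)*18=90 best=90 *, r--
l=0 r=17: min(11,8)*17=136 best=136 *, r--
l=0 r=16: min(11,5)*16=80 best=136, r--
l=0 r=15: min(11,18)*15=165 best=165 *, l++
l=1 r=15: min(1,18)*14=14 best=165, l++
l=2 r=15: min(9,18)*13=117 best=165, l++
l=3 r=15: min(9,18)*12=108 best=165, l++
l=4 r=15: min(16,18)*11=176 best=176 *, l++
l=5 r=15: min(14,18)*10=140 best=176, l++
l=6 r=15: min(8,18)*9=72 best=176, l++
l=7 r=15: min(6,18)*8=48 best=176, l++
l=8 r=15: min(20,18)*7=126 best=176, r--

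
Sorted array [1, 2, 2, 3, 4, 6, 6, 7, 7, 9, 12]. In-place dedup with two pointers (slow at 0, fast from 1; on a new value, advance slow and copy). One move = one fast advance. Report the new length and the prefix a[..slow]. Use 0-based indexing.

length 8; prefix = [1, 2, 3, 4, 6, 7, 9, 12]

slow=0 fast=1: a[fast]=2≠a[slow]=1 write a[1]=2, slow++,fast++
slow=1 fast=2: a[fast]=2=a[slow] dup, fast++
slow=1 fast=3: a[fast]=3≠a[slow]=2 write a[2]=3, slow++,fast++
slow=2 fast=4: a[fast]=4≠a[slow]=3 write a[3]=4, slow++,fast++
slow=3 fast=5: a[fast]=6≠a[slow]=4 write a[4]=6, slow++,fast++
slow=4 fast=6: a[fast]=6=a[slow] dup, fast++
slow=4 fast=7: a[fast]=7≠a[slow]=6 write a[5]=7, slow++,fast++
slow=5 fast=8: a[fast]=7=a[slow] dup, fast++
slow=5 fast=9: a[fast]=9≠a[slow]=7 write a[6]=9, slow++,fast++
slow=6 fast=10: a[fast]=12≠a[slow]=9 write a[7]=12, slow++,fast++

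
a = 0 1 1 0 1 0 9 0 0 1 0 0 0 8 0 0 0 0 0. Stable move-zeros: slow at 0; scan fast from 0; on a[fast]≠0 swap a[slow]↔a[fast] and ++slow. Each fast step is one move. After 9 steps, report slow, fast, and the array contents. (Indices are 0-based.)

slow=0 fast=0: a[fast]=0, fast++
slow=0 fast=1: a[fast]=1≠0 swap→a[0]=1, slow++,fast++
slow=1 fast=2: a[fast]=1≠0 swap→a[1]=1, slow++,fast++
slow=2 fast=3: a[fast]=0, fast++
slow=2 fast=4: a[fast]=1≠0 swap→a[2]=1, slow++,fast++
slow=3 fast=5: a[fast]=0, fast++
slow=3 fast=6: a[fast]=9≠0 swap→a[3]=9, slow++,fast++
slow=4 fast=7: a[fast]=0, fast++
slow=4 fast=8: a[fast]=0, fast++

slow=4, fast=9, a=[1, 1, 1, 9, 0, 0, 0, 0, 0, 1, 0, 0, 0, 8, 0, 0, 0, 0, 0]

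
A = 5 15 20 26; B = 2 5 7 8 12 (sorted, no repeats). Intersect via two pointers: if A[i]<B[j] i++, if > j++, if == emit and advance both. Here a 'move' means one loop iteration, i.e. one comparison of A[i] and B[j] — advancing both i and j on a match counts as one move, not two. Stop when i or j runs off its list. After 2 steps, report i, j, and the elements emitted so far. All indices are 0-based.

i=1, j=2, emitted=[5]

i=0 j=0: 5>2, j++
i=0 j=1: 5==5 emit, i++,j++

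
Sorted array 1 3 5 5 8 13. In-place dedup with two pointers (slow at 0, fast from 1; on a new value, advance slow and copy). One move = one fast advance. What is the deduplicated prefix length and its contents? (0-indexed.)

length 5; prefix = [1, 3, 5, 8, 13]

slow=0 fast=1: a[fast]=3≠a[slow]=1 write a[1]=3, slow++,fast++
slow=1 fast=2: a[fast]=5≠a[slow]=3 write a[2]=5, slow++,fast++
slow=2 fast=3: a[fast]=5=a[slow] dup, fast++
slow=2 fast=4: a[fast]=8≠a[slow]=5 write a[3]=8, slow++,fast++
slow=3 fast=5: a[fast]=13≠a[slow]=8 write a[4]=13, slow++,fast++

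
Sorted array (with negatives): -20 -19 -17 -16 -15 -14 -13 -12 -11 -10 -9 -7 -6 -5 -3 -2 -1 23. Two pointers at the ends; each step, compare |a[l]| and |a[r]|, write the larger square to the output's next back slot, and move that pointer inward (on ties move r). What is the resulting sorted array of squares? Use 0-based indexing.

l=0 r=17: |-20|<=|23| out[17]=529, r--
l=0 r=16: |-20|>|-1| out[16]=400, l++
l=1 r=16: |-19|>|-1| out[15]=361, l++
l=2 r=16: |-17|>|-1| out[14]=289, l++
l=3 r=16: |-16|>|-1| out[13]=256, l++
l=4 r=16: |-15|>|-1| out[12]=225, l++
l=5 r=16: |-14|>|-1| out[11]=196, l++
l=6 r=16: |-13|>|-1| out[10]=169, l++
l=7 r=16: |-12|>|-1| out[9]=144, l++
l=8 r=16: |-11|>|-1| out[8]=121, l++
l=9 r=16: |-10|>|-1| out[7]=100, l++
l=10 r=16: |-9|>|-1| out[6]=81, l++
l=11 r=16: |-7|>|-1| out[5]=49, l++
l=12 r=16: |-6|>|-1| out[4]=36, l++
l=13 r=16: |-5|>|-1| out[3]=25, l++
l=14 r=16: |-3|>|-1| out[2]=9, l++
l=15 r=16: |-2|>|-1| out[1]=4, l++
l=16 r=16: |-1|<=|-1| out[0]=1, r--

[1, 4, 9, 25, 36, 49, 81, 100, 121, 144, 169, 196, 225, 256, 289, 361, 400, 529]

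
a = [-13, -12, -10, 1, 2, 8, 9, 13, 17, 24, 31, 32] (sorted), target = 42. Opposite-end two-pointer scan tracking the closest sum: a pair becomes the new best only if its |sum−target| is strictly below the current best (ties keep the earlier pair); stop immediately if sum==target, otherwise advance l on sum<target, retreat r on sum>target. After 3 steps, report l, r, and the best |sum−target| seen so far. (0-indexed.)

l=3, r=11, best |Δ|=20

l=0 r=11: -13+32=19 d=23 *, l++
l=1 r=11: -12+32=20 d=22 *, l++
l=2 r=11: -10+32=22 d=20 *, l++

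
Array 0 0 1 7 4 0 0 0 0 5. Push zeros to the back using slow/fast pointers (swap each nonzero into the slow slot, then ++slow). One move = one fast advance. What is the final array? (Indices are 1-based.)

slow=1 fast=1: a[fast]=0, fast++
slow=1 fast=2: a[fast]=0, fast++
slow=1 fast=3: a[fast]=1≠0 swap→a[1]=1, slow++,fast++
slow=2 fast=4: a[fast]=7≠0 swap→a[2]=7, slow++,fast++
slow=3 fast=5: a[fast]=4≠0 swap→a[3]=4, slow++,fast++
slow=4 fast=6: a[fast]=0, fast++
slow=4 fast=7: a[fast]=0, fast++
slow=4 fast=8: a[fast]=0, fast++
slow=4 fast=9: a[fast]=0, fast++
slow=4 fast=10: a[fast]=5≠0 swap→a[4]=5, slow++,fast++

[1, 7, 4, 5, 0, 0, 0, 0, 0, 0]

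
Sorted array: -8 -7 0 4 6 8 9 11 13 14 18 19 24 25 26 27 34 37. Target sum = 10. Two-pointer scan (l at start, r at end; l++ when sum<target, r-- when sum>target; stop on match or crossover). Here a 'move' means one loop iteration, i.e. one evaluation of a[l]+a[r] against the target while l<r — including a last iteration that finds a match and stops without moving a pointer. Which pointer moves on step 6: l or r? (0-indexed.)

[0,17] -8+37=29 >10 → r--
[0,16] -8+34=26 >10 → r--
[0,15] -8+27=19 >10 → r--
[0,14] -8+26=18 >10 → r--
[0,13] -8+25=17 >10 → r--
[0,12] -8+24=16 >10 → r--

r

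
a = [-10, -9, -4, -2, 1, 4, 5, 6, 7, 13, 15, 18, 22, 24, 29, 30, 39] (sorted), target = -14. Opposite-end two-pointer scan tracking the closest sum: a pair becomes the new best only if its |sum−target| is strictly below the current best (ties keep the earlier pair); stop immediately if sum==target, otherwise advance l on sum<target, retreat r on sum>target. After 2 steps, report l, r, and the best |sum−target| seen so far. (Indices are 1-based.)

[1,17] -10+39=29 d=43 * → r--
[1,16] -10+30=20 d=34 * → r--

l=1, r=15, best |Δ|=34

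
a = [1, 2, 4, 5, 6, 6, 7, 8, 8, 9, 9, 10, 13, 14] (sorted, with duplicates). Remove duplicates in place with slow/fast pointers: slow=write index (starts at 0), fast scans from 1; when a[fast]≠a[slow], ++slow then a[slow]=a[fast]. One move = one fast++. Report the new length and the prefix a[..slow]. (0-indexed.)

length 11; prefix = [1, 2, 4, 5, 6, 7, 8, 9, 10, 13, 14]

(s=0,f=1) a[fast]=2≠a[slow]=1 write a[1]=2 → slow++,fast++
(s=1,f=2) a[fast]=4≠a[slow]=2 write a[2]=4 → slow++,fast++
(s=2,f=3) a[fast]=5≠a[slow]=4 write a[3]=5 → slow++,fast++
(s=3,f=4) a[fast]=6≠a[slow]=5 write a[4]=6 → slow++,fast++
(s=4,f=5) a[fast]=6=a[slow] dup → fast++
(s=4,f=6) a[fast]=7≠a[slow]=6 write a[5]=7 → slow++,fast++
(s=5,f=7) a[fast]=8≠a[slow]=7 write a[6]=8 → slow++,fast++
(s=6,f=8) a[fast]=8=a[slow] dup → fast++
(s=6,f=9) a[fast]=9≠a[slow]=8 write a[7]=9 → slow++,fast++
(s=7,f=10) a[fast]=9=a[slow] dup → fast++
(s=7,f=11) a[fast]=10≠a[slow]=9 write a[8]=10 → slow++,fast++
(s=8,f=12) a[fast]=13≠a[slow]=10 write a[9]=13 → slow++,fast++
(s=9,f=13) a[fast]=14≠a[slow]=13 write a[10]=14 → slow++,fast++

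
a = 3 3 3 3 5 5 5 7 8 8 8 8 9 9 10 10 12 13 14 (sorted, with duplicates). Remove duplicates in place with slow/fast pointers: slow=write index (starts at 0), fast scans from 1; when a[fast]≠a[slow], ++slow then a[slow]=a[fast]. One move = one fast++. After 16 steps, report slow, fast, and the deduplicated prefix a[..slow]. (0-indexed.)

slow=6, fast=17, prefix=[3, 5, 7, 8, 9, 10, 12]

(s=0,f=1) a[fast]=3=a[slow] dup → fast++
(s=0,f=2) a[fast]=3=a[slow] dup → fast++
(s=0,f=3) a[fast]=3=a[slow] dup → fast++
(s=0,f=4) a[fast]=5≠a[slow]=3 write a[1]=5 → slow++,fast++
(s=1,f=5) a[fast]=5=a[slow] dup → fast++
(s=1,f=6) a[fast]=5=a[slow] dup → fast++
(s=1,f=7) a[fast]=7≠a[slow]=5 write a[2]=7 → slow++,fast++
(s=2,f=8) a[fast]=8≠a[slow]=7 write a[3]=8 → slow++,fast++
(s=3,f=9) a[fast]=8=a[slow] dup → fast++
(s=3,f=10) a[fast]=8=a[slow] dup → fast++
(s=3,f=11) a[fast]=8=a[slow] dup → fast++
(s=3,f=12) a[fast]=9≠a[slow]=8 write a[4]=9 → slow++,fast++
(s=4,f=13) a[fast]=9=a[slow] dup → fast++
(s=4,f=14) a[fast]=10≠a[slow]=9 write a[5]=10 → slow++,fast++
(s=5,f=15) a[fast]=10=a[slow] dup → fast++
(s=5,f=16) a[fast]=12≠a[slow]=10 write a[6]=12 → slow++,fast++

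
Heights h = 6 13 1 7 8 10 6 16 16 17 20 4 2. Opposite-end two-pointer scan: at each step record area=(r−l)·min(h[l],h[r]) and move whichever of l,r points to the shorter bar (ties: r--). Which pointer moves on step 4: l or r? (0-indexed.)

l

[0,12] min(6,2)*12=24 best=24 * → r--
[0,11] min(6,4)*11=44 best=44 * → r--
[0,10] min(6,20)*10=60 best=60 * → l++
[1,10] min(13,20)*9=117 best=117 * → l++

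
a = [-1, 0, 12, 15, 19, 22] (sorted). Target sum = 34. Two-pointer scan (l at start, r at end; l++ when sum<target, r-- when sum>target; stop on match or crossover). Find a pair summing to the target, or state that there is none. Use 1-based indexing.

(12, 22)

l=1 r=6: -1+22=21 <34, l++
l=2 r=6: 0+22=22 <34, l++
l=3 r=6: 12+22=34, found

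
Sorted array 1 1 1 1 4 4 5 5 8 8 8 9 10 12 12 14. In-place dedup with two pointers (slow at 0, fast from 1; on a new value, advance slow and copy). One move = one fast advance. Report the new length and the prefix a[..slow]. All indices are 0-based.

length 8; prefix = [1, 4, 5, 8, 9, 10, 12, 14]

slow=0 fast=1: a[fast]=1=a[slow] dup, fast++
slow=0 fast=2: a[fast]=1=a[slow] dup, fast++
slow=0 fast=3: a[fast]=1=a[slow] dup, fast++
slow=0 fast=4: a[fast]=4≠a[slow]=1 write a[1]=4, slow++,fast++
slow=1 fast=5: a[fast]=4=a[slow] dup, fast++
slow=1 fast=6: a[fast]=5≠a[slow]=4 write a[2]=5, slow++,fast++
slow=2 fast=7: a[fast]=5=a[slow] dup, fast++
slow=2 fast=8: a[fast]=8≠a[slow]=5 write a[3]=8, slow++,fast++
slow=3 fast=9: a[fast]=8=a[slow] dup, fast++
slow=3 fast=10: a[fast]=8=a[slow] dup, fast++
slow=3 fast=11: a[fast]=9≠a[slow]=8 write a[4]=9, slow++,fast++
slow=4 fast=12: a[fast]=10≠a[slow]=9 write a[5]=10, slow++,fast++
slow=5 fast=13: a[fast]=12≠a[slow]=10 write a[6]=12, slow++,fast++
slow=6 fast=14: a[fast]=12=a[slow] dup, fast++
slow=6 fast=15: a[fast]=14≠a[slow]=12 write a[7]=14, slow++,fast++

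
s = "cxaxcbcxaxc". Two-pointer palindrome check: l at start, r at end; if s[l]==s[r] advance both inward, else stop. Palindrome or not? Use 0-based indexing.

palindrome

[0,10] 'c'=='c' → l++,r--
[1,9] 'x'=='x' → l++,r--
[2,8] 'a'=='a' → l++,r--
[3,7] 'x'=='x' → l++,r--
[4,6] 'c'=='c' → l++,r--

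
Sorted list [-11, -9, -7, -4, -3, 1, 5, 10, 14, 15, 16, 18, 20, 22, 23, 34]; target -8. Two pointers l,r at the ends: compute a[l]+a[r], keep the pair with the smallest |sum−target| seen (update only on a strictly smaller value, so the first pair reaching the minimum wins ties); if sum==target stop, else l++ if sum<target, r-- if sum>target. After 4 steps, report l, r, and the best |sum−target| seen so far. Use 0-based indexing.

l=0 r=15: -11+34=23 d=31 *, r--
l=0 r=14: -11+23=12 d=20 *, r--
l=0 r=13: -11+22=11 d=19 *, r--
l=0 r=12: -11+20=9 d=17 *, r--

l=0, r=11, best |Δ|=17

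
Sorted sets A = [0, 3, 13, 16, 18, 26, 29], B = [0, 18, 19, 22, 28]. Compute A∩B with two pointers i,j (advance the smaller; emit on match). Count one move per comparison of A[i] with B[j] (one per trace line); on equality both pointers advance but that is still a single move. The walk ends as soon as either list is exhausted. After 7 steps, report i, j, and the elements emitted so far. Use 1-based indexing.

[i=1,j=1] 0==0 emit → i++,j++
[i=2,j=2] 3<18 → i++
[i=3,j=2] 13<18 → i++
[i=4,j=2] 16<18 → i++
[i=5,j=2] 18==18 emit → i++,j++
[i=6,j=3] 26>19 → j++
[i=6,j=4] 26>22 → j++

i=6, j=5, emitted=[0, 18]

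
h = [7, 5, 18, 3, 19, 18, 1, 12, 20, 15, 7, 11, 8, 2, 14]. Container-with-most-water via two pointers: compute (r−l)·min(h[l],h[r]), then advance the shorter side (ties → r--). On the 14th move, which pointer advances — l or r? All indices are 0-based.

l

[0,14] min(7,14)*14=98 best=98 * → l++
[1,14] min(5,14)*13=65 best=98 → l++
[2,14] min(18,14)*12=168 best=168 * → r--
[2,13] min(18,2)*11=22 best=168 → r--
[2,12] min(18,8)*10=80 best=168 → r--
[2,11] min(18,11)*9=99 best=168 → r--
[2,10] min(18,7)*8=56 best=168 → r--
[2,9] min(18,15)*7=105 best=168 → r--
[2,8] min(18,20)*6=108 best=168 → l++
[3,8] min(3,20)*5=15 best=168 → l++
[4,8] min(19,20)*4=76 best=168 → l++
[5,8] min(18,20)*3=54 best=168 → l++
[6,8] min(1,20)*2=2 best=168 → l++
[7,8] min(12,20)*1=12 best=168 → l++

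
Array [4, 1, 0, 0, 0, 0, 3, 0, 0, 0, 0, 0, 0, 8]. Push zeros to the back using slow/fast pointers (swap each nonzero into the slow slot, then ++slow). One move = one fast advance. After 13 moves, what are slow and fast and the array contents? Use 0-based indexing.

slow=0 fast=0: a[fast]=4≠0 swap→a[0]=4, slow++,fast++
slow=1 fast=1: a[fast]=1≠0 swap→a[1]=1, slow++,fast++
slow=2 fast=2: a[fast]=0, fast++
slow=2 fast=3: a[fast]=0, fast++
slow=2 fast=4: a[fast]=0, fast++
slow=2 fast=5: a[fast]=0, fast++
slow=2 fast=6: a[fast]=3≠0 swap→a[2]=3, slow++,fast++
slow=3 fast=7: a[fast]=0, fast++
slow=3 fast=8: a[fast]=0, fast++
slow=3 fast=9: a[fast]=0, fast++
slow=3 fast=10: a[fast]=0, fast++
slow=3 fast=11: a[fast]=0, fast++
slow=3 fast=12: a[fast]=0, fast++

slow=3, fast=13, a=[4, 1, 3, 0, 0, 0, 0, 0, 0, 0, 0, 0, 0, 8]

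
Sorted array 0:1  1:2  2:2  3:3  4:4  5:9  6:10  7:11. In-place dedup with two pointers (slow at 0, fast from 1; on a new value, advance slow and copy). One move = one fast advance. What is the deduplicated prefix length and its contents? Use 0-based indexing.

slow=0 fast=1: a[fast]=2≠a[slow]=1 write a[1]=2, slow++,fast++
slow=1 fast=2: a[fast]=2=a[slow] dup, fast++
slow=1 fast=3: a[fast]=3≠a[slow]=2 write a[2]=3, slow++,fast++
slow=2 fast=4: a[fast]=4≠a[slow]=3 write a[3]=4, slow++,fast++
slow=3 fast=5: a[fast]=9≠a[slow]=4 write a[4]=9, slow++,fast++
slow=4 fast=6: a[fast]=10≠a[slow]=9 write a[5]=10, slow++,fast++
slow=5 fast=7: a[fast]=11≠a[slow]=10 write a[6]=11, slow++,fast++

length 7; prefix = [1, 2, 3, 4, 9, 10, 11]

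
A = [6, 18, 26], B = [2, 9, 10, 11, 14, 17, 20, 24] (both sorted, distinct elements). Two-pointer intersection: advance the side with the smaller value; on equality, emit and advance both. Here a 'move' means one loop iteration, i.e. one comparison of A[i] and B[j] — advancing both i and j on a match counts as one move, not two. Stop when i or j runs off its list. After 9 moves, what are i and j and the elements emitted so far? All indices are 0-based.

[i=0,j=0] 6>2 → j++
[i=0,j=1] 6<9 → i++
[i=1,j=1] 18>9 → j++
[i=1,j=2] 18>10 → j++
[i=1,j=3] 18>11 → j++
[i=1,j=4] 18>14 → j++
[i=1,j=5] 18>17 → j++
[i=1,j=6] 18<20 → i++
[i=2,j=6] 26>20 → j++

i=2, j=7, emitted=[]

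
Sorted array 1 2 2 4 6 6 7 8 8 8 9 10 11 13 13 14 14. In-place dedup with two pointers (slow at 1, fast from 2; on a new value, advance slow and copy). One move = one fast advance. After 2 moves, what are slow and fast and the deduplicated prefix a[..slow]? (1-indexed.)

slow=2, fast=4, prefix=[1, 2]

slow=1 fast=2: a[fast]=2≠a[slow]=1 write a[2]=2, slow++,fast++
slow=2 fast=3: a[fast]=2=a[slow] dup, fast++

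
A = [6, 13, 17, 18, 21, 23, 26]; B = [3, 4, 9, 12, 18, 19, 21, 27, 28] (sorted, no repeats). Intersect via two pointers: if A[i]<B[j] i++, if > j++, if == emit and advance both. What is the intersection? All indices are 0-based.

[i=0,j=0] 6>3 → j++
[i=0,j=1] 6>4 → j++
[i=0,j=2] 6<9 → i++
[i=1,j=2] 13>9 → j++
[i=1,j=3] 13>12 → j++
[i=1,j=4] 13<18 → i++
[i=2,j=4] 17<18 → i++
[i=3,j=4] 18==18 emit → i++,j++
[i=4,j=5] 21>19 → j++
[i=4,j=6] 21==21 emit → i++,j++
[i=5,j=7] 23<27 → i++
[i=6,j=7] 26<27 → i++

intersection = [18, 21]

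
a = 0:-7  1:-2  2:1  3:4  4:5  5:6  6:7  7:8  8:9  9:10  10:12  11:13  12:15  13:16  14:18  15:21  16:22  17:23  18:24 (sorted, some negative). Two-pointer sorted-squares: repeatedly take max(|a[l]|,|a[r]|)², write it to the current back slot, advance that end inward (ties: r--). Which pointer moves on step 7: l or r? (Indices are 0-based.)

r

l=0 r=18: |-7|<=|24| out[18]=576, r--
l=0 r=17: |-7|<=|23| out[17]=529, r--
l=0 r=16: |-7|<=|22| out[16]=484, r--
l=0 r=15: |-7|<=|21| out[15]=441, r--
l=0 r=14: |-7|<=|18| out[14]=324, r--
l=0 r=13: |-7|<=|16| out[13]=256, r--
l=0 r=12: |-7|<=|15| out[12]=225, r--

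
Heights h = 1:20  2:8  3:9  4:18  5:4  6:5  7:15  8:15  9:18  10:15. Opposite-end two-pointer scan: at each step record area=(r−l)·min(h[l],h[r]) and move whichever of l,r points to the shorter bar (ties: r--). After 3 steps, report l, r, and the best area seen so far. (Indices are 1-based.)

l=1 r=10: min(20,15)*9=135 best=135 *, r--
l=1 r=9: min(20,18)*8=144 best=144 *, r--
l=1 r=8: min(20,15)*7=105 best=144, r--

l=1, r=7, best area=144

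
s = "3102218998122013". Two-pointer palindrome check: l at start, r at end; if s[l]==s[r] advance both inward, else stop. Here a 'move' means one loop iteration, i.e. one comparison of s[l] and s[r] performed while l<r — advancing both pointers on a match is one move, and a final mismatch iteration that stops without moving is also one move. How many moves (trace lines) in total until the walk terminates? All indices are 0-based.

l=0 r=15: '3'=='3', l++,r--
l=1 r=14: '1'=='1', l++,r--
l=2 r=13: '0'=='0', l++,r--
l=3 r=12: '2'=='2', l++,r--
l=4 r=11: '2'=='2', l++,r--
l=5 r=10: '1'=='1', l++,r--
l=6 r=9: '8'=='8', l++,r--
l=7 r=8: '9'=='9', l++,r--

8 moves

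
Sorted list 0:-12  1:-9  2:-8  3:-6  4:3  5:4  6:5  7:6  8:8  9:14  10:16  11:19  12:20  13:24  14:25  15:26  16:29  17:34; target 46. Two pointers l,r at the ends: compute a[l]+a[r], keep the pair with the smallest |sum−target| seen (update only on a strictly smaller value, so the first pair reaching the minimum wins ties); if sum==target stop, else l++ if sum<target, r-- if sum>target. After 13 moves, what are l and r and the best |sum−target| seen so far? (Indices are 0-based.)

l=11, r=15, best |Δ|=1

[0,17] -12+34=22 d=24 * → l++
[1,17] -9+34=25 d=21 * → l++
[2,17] -8+34=26 d=20 * → l++
[3,17] -6+34=28 d=18 * → l++
[4,17] 3+34=37 d=9 * → l++
[5,17] 4+34=38 d=8 * → l++
[6,17] 5+34=39 d=7 * → l++
[7,17] 6+34=40 d=6 * → l++
[8,17] 8+34=42 d=4 * → l++
[9,17] 14+34=48 d=2 * → r--
[9,16] 14+29=43 d=3 → l++
[10,16] 16+29=45 d=1 * → l++
[11,16] 19+29=48 d=2 → r--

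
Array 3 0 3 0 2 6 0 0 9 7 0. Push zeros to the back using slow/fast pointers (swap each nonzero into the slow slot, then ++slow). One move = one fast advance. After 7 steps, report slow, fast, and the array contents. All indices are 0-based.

slow=4, fast=7, a=[3, 3, 2, 6, 0, 0, 0, 0, 9, 7, 0]

(s=0,f=0) a[fast]=3≠0 swap→a[0]=3 → slow++,fast++
(s=1,f=1) a[fast]=0 → fast++
(s=1,f=2) a[fast]=3≠0 swap→a[1]=3 → slow++,fast++
(s=2,f=3) a[fast]=0 → fast++
(s=2,f=4) a[fast]=2≠0 swap→a[2]=2 → slow++,fast++
(s=3,f=5) a[fast]=6≠0 swap→a[3]=6 → slow++,fast++
(s=4,f=6) a[fast]=0 → fast++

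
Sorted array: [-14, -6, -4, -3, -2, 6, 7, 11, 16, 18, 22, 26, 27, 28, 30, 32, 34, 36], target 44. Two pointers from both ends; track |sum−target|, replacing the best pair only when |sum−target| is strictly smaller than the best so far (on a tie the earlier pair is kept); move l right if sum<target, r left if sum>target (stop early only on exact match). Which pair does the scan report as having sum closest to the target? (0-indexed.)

l=0 r=17: -14+36=22 d=22 *, l++
l=1 r=17: -6+36=30 d=14 *, l++
l=2 r=17: -4+36=32 d=12 *, l++
l=3 r=17: -3+36=33 d=11 *, l++
l=4 r=17: -2+36=34 d=10 *, l++
l=5 r=17: 6+36=42 d=2 *, l++
l=6 r=17: 7+36=43 d=1 *, l++
l=7 r=17: 11+36=47 d=3, r--
l=7 r=16: 11+34=45 d=1, r--
l=7 r=15: 11+32=43 d=1, l++
l=8 r=15: 16+32=48 d=4, r--
l=8 r=14: 16+30=46 d=2, r--
l=8 r=13: 16+28=44 d=0 *, stop

pair (16, 28) with sum 44 (|Δ|=0)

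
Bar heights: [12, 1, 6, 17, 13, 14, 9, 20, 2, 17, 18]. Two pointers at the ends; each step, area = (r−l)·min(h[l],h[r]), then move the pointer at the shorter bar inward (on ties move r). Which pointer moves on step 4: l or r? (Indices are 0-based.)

l

[0,10] min(12,18)*10=120 best=120 * → l++
[1,10] min(1,18)*9=9 best=120 → l++
[2,10] min(6,18)*8=48 best=120 → l++
[3,10] min(17,18)*7=119 best=120 → l++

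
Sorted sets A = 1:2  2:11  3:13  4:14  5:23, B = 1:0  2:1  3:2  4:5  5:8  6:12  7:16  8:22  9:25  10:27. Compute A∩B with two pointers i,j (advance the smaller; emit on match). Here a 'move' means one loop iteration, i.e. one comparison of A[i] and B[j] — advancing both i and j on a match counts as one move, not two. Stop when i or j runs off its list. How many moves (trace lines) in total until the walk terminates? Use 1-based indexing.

[i=1,j=1] 2>0 → j++
[i=1,j=2] 2>1 → j++
[i=1,j=3] 2==2 emit → i++,j++
[i=2,j=4] 11>5 → j++
[i=2,j=5] 11>8 → j++
[i=2,j=6] 11<12 → i++
[i=3,j=6] 13>12 → j++
[i=3,j=7] 13<16 → i++
[i=4,j=7] 14<16 → i++
[i=5,j=7] 23>16 → j++
[i=5,j=8] 23>22 → j++
[i=5,j=9] 23<25 → i++

12 moves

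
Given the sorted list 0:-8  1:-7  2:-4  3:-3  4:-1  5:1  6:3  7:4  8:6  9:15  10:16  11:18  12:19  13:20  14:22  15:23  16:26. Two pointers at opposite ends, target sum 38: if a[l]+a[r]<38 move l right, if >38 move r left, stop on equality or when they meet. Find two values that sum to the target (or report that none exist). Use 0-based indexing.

l=0 r=16: -8+26=18 <38, l++
l=1 r=16: -7+26=19 <38, l++
l=2 r=16: -4+26=22 <38, l++
l=3 r=16: -3+26=23 <38, l++
l=4 r=16: -1+26=25 <38, l++
l=5 r=16: 1+26=27 <38, l++
l=6 r=16: 3+26=29 <38, l++
l=7 r=16: 4+26=30 <38, l++
l=8 r=16: 6+26=32 <38, l++
l=9 r=16: 15+26=41 >38, r--
l=9 r=15: 15+23=38, found

(15, 23)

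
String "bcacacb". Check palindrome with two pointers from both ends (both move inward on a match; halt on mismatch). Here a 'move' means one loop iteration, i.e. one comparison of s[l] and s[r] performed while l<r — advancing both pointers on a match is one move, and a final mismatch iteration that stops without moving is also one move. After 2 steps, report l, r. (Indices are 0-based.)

l=0 r=6: 'b'=='b', l++,r--
l=1 r=5: 'c'=='c', l++,r--

l=2, r=4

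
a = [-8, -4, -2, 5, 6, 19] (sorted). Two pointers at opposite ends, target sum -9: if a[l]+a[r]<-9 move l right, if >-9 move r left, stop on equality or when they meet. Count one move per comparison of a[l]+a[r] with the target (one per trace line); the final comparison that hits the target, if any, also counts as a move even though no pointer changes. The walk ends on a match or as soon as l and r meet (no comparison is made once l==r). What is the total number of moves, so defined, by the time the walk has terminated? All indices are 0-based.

l=0 r=5: -8+19=11 >-9, r--
l=0 r=4: -8+6=-2 >-9, r--
l=0 r=3: -8+5=-3 >-9, r--
l=0 r=2: -8+-2=-10 <-9, l++
l=1 r=2: -4+-2=-6 >-9, r--

5 moves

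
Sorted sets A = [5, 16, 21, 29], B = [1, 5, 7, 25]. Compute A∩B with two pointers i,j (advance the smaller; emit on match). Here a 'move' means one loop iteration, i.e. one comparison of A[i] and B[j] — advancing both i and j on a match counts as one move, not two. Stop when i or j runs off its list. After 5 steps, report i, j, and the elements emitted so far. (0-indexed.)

i=3, j=3, emitted=[5]

[i=0,j=0] 5>1 → j++
[i=0,j=1] 5==5 emit → i++,j++
[i=1,j=2] 16>7 → j++
[i=1,j=3] 16<25 → i++
[i=2,j=3] 21<25 → i++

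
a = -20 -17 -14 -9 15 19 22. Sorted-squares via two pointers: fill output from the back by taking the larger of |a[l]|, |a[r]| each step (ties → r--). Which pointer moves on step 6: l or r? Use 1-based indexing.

[1,7] |-20|<=|22| out[7]=484 → r--
[1,6] |-20|>|19| out[6]=400 → l++
[2,6] |-17|<=|19| out[5]=361 → r--
[2,5] |-17|>|15| out[4]=289 → l++
[3,5] |-14|<=|15| out[3]=225 → r--
[3,4] |-14|>|-9| out[2]=196 → l++

l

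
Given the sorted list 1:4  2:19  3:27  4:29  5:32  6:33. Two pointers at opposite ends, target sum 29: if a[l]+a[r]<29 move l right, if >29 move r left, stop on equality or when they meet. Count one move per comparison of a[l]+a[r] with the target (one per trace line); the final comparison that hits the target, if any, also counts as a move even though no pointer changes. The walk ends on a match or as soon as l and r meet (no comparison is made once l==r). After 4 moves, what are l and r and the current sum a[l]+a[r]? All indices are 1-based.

l=1, r=2, sum=23

[1,6] 4+33=37 >29 → r--
[1,5] 4+32=36 >29 → r--
[1,4] 4+29=33 >29 → r--
[1,3] 4+27=31 >29 → r--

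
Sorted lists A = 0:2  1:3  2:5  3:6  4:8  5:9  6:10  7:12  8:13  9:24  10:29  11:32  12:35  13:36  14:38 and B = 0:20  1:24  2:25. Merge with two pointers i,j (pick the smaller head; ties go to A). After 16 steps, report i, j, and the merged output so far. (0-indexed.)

[i=0,j=0] A[i]=2<=B[j]=20 take 2 → i++
[i=1,j=0] A[i]=3<=B[j]=20 take 3 → i++
[i=2,j=0] A[i]=5<=B[j]=20 take 5 → i++
[i=3,j=0] A[i]=6<=B[j]=20 take 6 → i++
[i=4,j=0] A[i]=8<=B[j]=20 take 8 → i++
[i=5,j=0] A[i]=9<=B[j]=20 take 9 → i++
[i=6,j=0] A[i]=10<=B[j]=20 take 10 → i++
[i=7,j=0] A[i]=12<=B[j]=20 take 12 → i++
[i=8,j=0] A[i]=13<=B[j]=20 take 13 → i++
[i=9,j=0] A[i]=24>B[j]=20 take 20 → j++
[i=9,j=1] A[i]=24<=B[j]=24 take 24 → i++
[i=10,j=1] A[i]=29>B[j]=24 take 24 → j++
[i=10,j=2] A[i]=29>B[j]=25 take 25 → j++
[i=10,j=3] B done, take A[i]=29 → i++
[i=11,j=3] B done, take A[i]=32 → i++
[i=12,j=3] B done, take A[i]=35 → i++

i=13, j=3, merged so far=[2, 3, 5, 6, 8, 9, 10, 12, 13, 20, 24, 24, 25, 29, 32, 35]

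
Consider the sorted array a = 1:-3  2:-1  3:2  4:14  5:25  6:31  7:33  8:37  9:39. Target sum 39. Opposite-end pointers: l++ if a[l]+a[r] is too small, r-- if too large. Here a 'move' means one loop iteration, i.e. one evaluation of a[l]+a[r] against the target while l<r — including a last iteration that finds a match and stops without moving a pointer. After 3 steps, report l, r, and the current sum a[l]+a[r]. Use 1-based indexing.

[1,9] -3+39=36 <39 → l++
[2,9] -1+39=38 <39 → l++
[3,9] 2+39=41 >39 → r--

l=3, r=8, sum=39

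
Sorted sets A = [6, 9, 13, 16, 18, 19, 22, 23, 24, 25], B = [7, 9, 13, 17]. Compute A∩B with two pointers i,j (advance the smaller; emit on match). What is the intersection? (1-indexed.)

i=1 j=1: 6<7, i++
i=2 j=1: 9>7, j++
i=2 j=2: 9==9 emit, i++,j++
i=3 j=3: 13==13 emit, i++,j++
i=4 j=4: 16<17, i++
i=5 j=4: 18>17, j++

intersection = [9, 13]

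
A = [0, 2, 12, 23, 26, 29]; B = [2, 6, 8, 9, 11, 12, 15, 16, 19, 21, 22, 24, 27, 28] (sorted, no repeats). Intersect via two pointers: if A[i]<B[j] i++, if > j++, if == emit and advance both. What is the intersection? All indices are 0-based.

i=0 j=0: 0<2, i++
i=1 j=0: 2==2 emit, i++,j++
i=2 j=1: 12>6, j++
i=2 j=2: 12>8, j++
i=2 j=3: 12>9, j++
i=2 j=4: 12>11, j++
i=2 j=5: 12==12 emit, i++,j++
i=3 j=6: 23>15, j++
i=3 j=7: 23>16, j++
i=3 j=8: 23>19, j++
i=3 j=9: 23>21, j++
i=3 j=10: 23>22, j++
i=3 j=11: 23<24, i++
i=4 j=11: 26>24, j++
i=4 j=12: 26<27, i++
i=5 j=12: 29>27, j++
i=5 j=13: 29>28, j++

intersection = [2, 12]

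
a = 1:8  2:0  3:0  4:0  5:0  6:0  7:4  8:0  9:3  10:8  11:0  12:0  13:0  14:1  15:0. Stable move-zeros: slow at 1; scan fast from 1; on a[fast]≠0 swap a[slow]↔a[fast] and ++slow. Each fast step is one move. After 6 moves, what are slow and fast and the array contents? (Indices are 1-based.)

slow=2, fast=7, a=[8, 0, 0, 0, 0, 0, 4, 0, 3, 8, 0, 0, 0, 1, 0]

(s=1,f=1) a[fast]=8≠0 swap→a[1]=8 → slow++,fast++
(s=2,f=2) a[fast]=0 → fast++
(s=2,f=3) a[fast]=0 → fast++
(s=2,f=4) a[fast]=0 → fast++
(s=2,f=5) a[fast]=0 → fast++
(s=2,f=6) a[fast]=0 → fast++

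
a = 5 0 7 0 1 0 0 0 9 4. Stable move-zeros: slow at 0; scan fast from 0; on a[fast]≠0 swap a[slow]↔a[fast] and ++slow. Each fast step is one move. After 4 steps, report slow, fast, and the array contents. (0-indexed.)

slow=0 fast=0: a[fast]=5≠0 swap→a[0]=5, slow++,fast++
slow=1 fast=1: a[fast]=0, fast++
slow=1 fast=2: a[fast]=7≠0 swap→a[1]=7, slow++,fast++
slow=2 fast=3: a[fast]=0, fast++

slow=2, fast=4, a=[5, 7, 0, 0, 1, 0, 0, 0, 9, 4]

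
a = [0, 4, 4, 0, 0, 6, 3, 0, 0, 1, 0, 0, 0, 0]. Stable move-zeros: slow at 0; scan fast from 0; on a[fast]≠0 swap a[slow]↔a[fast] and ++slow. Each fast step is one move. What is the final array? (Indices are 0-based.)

(s=0,f=0) a[fast]=0 → fast++
(s=0,f=1) a[fast]=4≠0 swap→a[0]=4 → slow++,fast++
(s=1,f=2) a[fast]=4≠0 swap→a[1]=4 → slow++,fast++
(s=2,f=3) a[fast]=0 → fast++
(s=2,f=4) a[fast]=0 → fast++
(s=2,f=5) a[fast]=6≠0 swap→a[2]=6 → slow++,fast++
(s=3,f=6) a[fast]=3≠0 swap→a[3]=3 → slow++,fast++
(s=4,f=7) a[fast]=0 → fast++
(s=4,f=8) a[fast]=0 → fast++
(s=4,f=9) a[fast]=1≠0 swap→a[4]=1 → slow++,fast++
(s=5,f=10) a[fast]=0 → fast++
(s=5,f=11) a[fast]=0 → fast++
(s=5,f=12) a[fast]=0 → fast++
(s=5,f=13) a[fast]=0 → fast++

[4, 4, 6, 3, 1, 0, 0, 0, 0, 0, 0, 0, 0, 0]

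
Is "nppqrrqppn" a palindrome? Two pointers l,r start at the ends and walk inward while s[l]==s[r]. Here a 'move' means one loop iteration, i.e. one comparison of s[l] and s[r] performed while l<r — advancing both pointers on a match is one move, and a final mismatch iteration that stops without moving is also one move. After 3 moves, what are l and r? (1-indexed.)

l=1 r=10: 'n'=='n', l++,r--
l=2 r=9: 'p'=='p', l++,r--
l=3 r=8: 'p'=='p', l++,r--

l=4, r=7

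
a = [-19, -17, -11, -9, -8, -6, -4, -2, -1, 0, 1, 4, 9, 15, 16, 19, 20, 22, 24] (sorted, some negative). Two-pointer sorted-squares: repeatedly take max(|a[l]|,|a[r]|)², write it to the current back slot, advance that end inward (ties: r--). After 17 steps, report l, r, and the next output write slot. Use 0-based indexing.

l=8, r=9, next write slot=1

[0,18] |-19|<=|24| out[18]=576 → r--
[0,17] |-19|<=|22| out[17]=484 → r--
[0,16] |-19|<=|20| out[16]=400 → r--
[0,15] |-19|<=|19| out[15]=361 → r--
[0,14] |-19|>|16| out[14]=361 → l++
[1,14] |-17|>|16| out[13]=289 → l++
[2,14] |-11|<=|16| out[12]=256 → r--
[2,13] |-11|<=|15| out[11]=225 → r--
[2,12] |-11|>|9| out[10]=121 → l++
[3,12] |-9|<=|9| out[9]=81 → r--
[3,11] |-9|>|4| out[8]=81 → l++
[4,11] |-8|>|4| out[7]=64 → l++
[5,11] |-6|>|4| out[6]=36 → l++
[6,11] |-4|<=|4| out[5]=16 → r--
[6,10] |-4|>|1| out[4]=16 → l++
[7,10] |-2|>|1| out[3]=4 → l++
[8,10] |-1|<=|1| out[2]=1 → r--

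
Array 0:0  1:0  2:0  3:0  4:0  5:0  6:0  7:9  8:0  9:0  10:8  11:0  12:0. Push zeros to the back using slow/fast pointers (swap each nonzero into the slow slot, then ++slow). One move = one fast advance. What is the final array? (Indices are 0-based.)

[9, 8, 0, 0, 0, 0, 0, 0, 0, 0, 0, 0, 0]

(s=0,f=0) a[fast]=0 → fast++
(s=0,f=1) a[fast]=0 → fast++
(s=0,f=2) a[fast]=0 → fast++
(s=0,f=3) a[fast]=0 → fast++
(s=0,f=4) a[fast]=0 → fast++
(s=0,f=5) a[fast]=0 → fast++
(s=0,f=6) a[fast]=0 → fast++
(s=0,f=7) a[fast]=9≠0 swap→a[0]=9 → slow++,fast++
(s=1,f=8) a[fast]=0 → fast++
(s=1,f=9) a[fast]=0 → fast++
(s=1,f=10) a[fast]=8≠0 swap→a[1]=8 → slow++,fast++
(s=2,f=11) a[fast]=0 → fast++
(s=2,f=12) a[fast]=0 → fast++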